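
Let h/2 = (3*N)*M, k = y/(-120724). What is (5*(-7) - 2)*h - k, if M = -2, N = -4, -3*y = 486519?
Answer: -214567997/120724 ≈ -1777.3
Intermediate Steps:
y = -162173 (y = -⅓*486519 = -162173)
k = 162173/120724 (k = -162173/(-120724) = -162173*(-1/120724) = 162173/120724 ≈ 1.3433)
h = 48 (h = 2*((3*(-4))*(-2)) = 2*(-12*(-2)) = 2*24 = 48)
(5*(-7) - 2)*h - k = (5*(-7) - 2)*48 - 1*162173/120724 = (-35 - 2)*48 - 162173/120724 = -37*48 - 162173/120724 = -1776 - 162173/120724 = -214567997/120724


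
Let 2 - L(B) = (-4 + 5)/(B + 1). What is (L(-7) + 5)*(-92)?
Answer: -1978/3 ≈ -659.33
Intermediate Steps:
L(B) = 2 - 1/(1 + B) (L(B) = 2 - (-4 + 5)/(B + 1) = 2 - 1/(1 + B))
(L(-7) + 5)*(-92) = ((1 + 2*(-7))/(1 - 7) + 5)*(-92) = ((1 - 14)/(-6) + 5)*(-92) = (-1/6*(-13) + 5)*(-92) = (13/6 + 5)*(-92) = (43/6)*(-92) = -1978/3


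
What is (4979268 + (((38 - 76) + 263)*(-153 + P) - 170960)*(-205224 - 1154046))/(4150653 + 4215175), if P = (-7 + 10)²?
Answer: 69106531617/2091457 ≈ 33042.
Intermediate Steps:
P = 9 (P = 3² = 9)
(4979268 + (((38 - 76) + 263)*(-153 + P) - 170960)*(-205224 - 1154046))/(4150653 + 4215175) = (4979268 + (((38 - 76) + 263)*(-153 + 9) - 170960)*(-205224 - 1154046))/(4150653 + 4215175) = (4979268 + ((-38 + 263)*(-144) - 170960)*(-1359270))/8365828 = (4979268 + (225*(-144) - 170960)*(-1359270))*(1/8365828) = (4979268 + (-32400 - 170960)*(-1359270))*(1/8365828) = (4979268 - 203360*(-1359270))*(1/8365828) = (4979268 + 276421147200)*(1/8365828) = 276426126468*(1/8365828) = 69106531617/2091457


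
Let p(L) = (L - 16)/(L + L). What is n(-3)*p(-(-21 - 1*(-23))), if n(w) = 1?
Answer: 9/2 ≈ 4.5000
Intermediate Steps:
p(L) = (-16 + L)/(2*L) (p(L) = (-16 + L)/((2*L)) = (-16 + L)*(1/(2*L)) = (-16 + L)/(2*L))
n(-3)*p(-(-21 - 1*(-23))) = 1*((-16 - (-21 - 1*(-23)))/(2*((-(-21 - 1*(-23)))))) = 1*((-16 - (-21 + 23))/(2*((-(-21 + 23))))) = 1*((-16 - 1*2)/(2*((-1*2)))) = 1*((½)*(-16 - 2)/(-2)) = 1*((½)*(-½)*(-18)) = 1*(9/2) = 9/2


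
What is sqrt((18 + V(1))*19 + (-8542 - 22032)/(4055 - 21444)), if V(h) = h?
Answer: 17*sqrt(379549703)/17389 ≈ 19.046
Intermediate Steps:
sqrt((18 + V(1))*19 + (-8542 - 22032)/(4055 - 21444)) = sqrt((18 + 1)*19 + (-8542 - 22032)/(4055 - 21444)) = sqrt(19*19 - 30574/(-17389)) = sqrt(361 - 30574*(-1/17389)) = sqrt(361 + 30574/17389) = sqrt(6308003/17389) = 17*sqrt(379549703)/17389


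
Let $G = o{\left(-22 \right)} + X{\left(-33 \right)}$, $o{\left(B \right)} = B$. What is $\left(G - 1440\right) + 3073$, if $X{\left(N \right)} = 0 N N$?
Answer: $1611$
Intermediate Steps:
$X{\left(N \right)} = 0$ ($X{\left(N \right)} = 0 N = 0$)
$G = -22$ ($G = -22 + 0 = -22$)
$\left(G - 1440\right) + 3073 = \left(-22 - 1440\right) + 3073 = -1462 + 3073 = 1611$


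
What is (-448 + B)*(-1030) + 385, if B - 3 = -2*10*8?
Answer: 623535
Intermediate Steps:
B = -157 (B = 3 - 2*10*8 = 3 - 20*8 = 3 - 160 = -157)
(-448 + B)*(-1030) + 385 = (-448 - 157)*(-1030) + 385 = -605*(-1030) + 385 = 623150 + 385 = 623535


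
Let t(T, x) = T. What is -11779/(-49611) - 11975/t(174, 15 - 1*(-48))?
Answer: -197347393/2877438 ≈ -68.584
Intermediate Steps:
-11779/(-49611) - 11975/t(174, 15 - 1*(-48)) = -11779/(-49611) - 11975/174 = -11779*(-1/49611) - 11975*1/174 = 11779/49611 - 11975/174 = -197347393/2877438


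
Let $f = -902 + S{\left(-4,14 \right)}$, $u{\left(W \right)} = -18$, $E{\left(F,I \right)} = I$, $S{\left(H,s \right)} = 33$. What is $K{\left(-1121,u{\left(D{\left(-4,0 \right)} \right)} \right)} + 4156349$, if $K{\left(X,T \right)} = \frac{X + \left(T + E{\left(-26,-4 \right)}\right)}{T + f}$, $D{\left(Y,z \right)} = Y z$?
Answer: $\frac{3686682706}{887} \approx 4.1564 \cdot 10^{6}$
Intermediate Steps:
$f = -869$ ($f = -902 + 33 = -869$)
$K{\left(X,T \right)} = \frac{-4 + T + X}{-869 + T}$ ($K{\left(X,T \right)} = \frac{X + \left(T - 4\right)}{T - 869} = \frac{X + \left(-4 + T\right)}{-869 + T} = \frac{-4 + T + X}{-869 + T}$)
$K{\left(-1121,u{\left(D{\left(-4,0 \right)} \right)} \right)} + 4156349 = \frac{-4 - 18 - 1121}{-869 - 18} + 4156349 = \frac{1}{-887} \left(-1143\right) + 4156349 = \left(- \frac{1}{887}\right) \left(-1143\right) + 4156349 = \frac{1143}{887} + 4156349 = \frac{3686682706}{887}$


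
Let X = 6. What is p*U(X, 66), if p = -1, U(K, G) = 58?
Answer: -58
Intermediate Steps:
p*U(X, 66) = -1*58 = -58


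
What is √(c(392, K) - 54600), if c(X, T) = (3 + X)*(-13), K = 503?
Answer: I*√59735 ≈ 244.41*I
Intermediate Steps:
c(X, T) = -39 - 13*X
√(c(392, K) - 54600) = √((-39 - 13*392) - 54600) = √((-39 - 5096) - 54600) = √(-5135 - 54600) = √(-59735) = I*√59735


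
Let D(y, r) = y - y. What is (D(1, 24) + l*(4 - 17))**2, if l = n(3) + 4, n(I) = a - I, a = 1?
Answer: 676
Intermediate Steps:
D(y, r) = 0
n(I) = 1 - I
l = 2 (l = (1 - 1*3) + 4 = (1 - 3) + 4 = -2 + 4 = 2)
(D(1, 24) + l*(4 - 17))**2 = (0 + 2*(4 - 17))**2 = (0 + 2*(-13))**2 = (0 - 26)**2 = (-26)**2 = 676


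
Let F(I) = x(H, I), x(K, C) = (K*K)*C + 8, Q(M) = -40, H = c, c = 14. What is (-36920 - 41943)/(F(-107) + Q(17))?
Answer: 78863/21004 ≈ 3.7547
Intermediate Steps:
H = 14
x(K, C) = 8 + C*K**2 (x(K, C) = K**2*C + 8 = C*K**2 + 8 = 8 + C*K**2)
F(I) = 8 + 196*I (F(I) = 8 + I*14**2 = 8 + I*196 = 8 + 196*I)
(-36920 - 41943)/(F(-107) + Q(17)) = (-36920 - 41943)/((8 + 196*(-107)) - 40) = -78863/((8 - 20972) - 40) = -78863/(-20964 - 40) = -78863/(-21004) = -78863*(-1/21004) = 78863/21004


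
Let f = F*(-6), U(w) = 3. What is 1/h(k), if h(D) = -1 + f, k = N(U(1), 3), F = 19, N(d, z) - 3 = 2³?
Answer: -1/115 ≈ -0.0086956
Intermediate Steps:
N(d, z) = 11 (N(d, z) = 3 + 2³ = 3 + 8 = 11)
k = 11
f = -114 (f = 19*(-6) = -114)
h(D) = -115 (h(D) = -1 - 114 = -115)
1/h(k) = 1/(-115) = -1/115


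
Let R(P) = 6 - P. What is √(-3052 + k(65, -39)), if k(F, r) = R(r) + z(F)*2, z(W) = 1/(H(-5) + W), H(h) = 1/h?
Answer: I*√974258/18 ≈ 54.836*I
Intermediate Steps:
H(h) = 1/h
z(W) = 1/(-⅕ + W) (z(W) = 1/(1/(-5) + W) = 1/(-⅕ + W))
k(F, r) = 6 - r + 10/(-1 + 5*F) (k(F, r) = (6 - r) + (5/(-1 + 5*F))*2 = (6 - r) + 10/(-1 + 5*F) = 6 - r + 10/(-1 + 5*F))
√(-3052 + k(65, -39)) = √(-3052 + (10 + (-1 + 5*65)*(6 - 1*(-39)))/(-1 + 5*65)) = √(-3052 + (10 + (-1 + 325)*(6 + 39))/(-1 + 325)) = √(-3052 + (10 + 324*45)/324) = √(-3052 + (10 + 14580)/324) = √(-3052 + (1/324)*14590) = √(-3052 + 7295/162) = √(-487129/162) = I*√974258/18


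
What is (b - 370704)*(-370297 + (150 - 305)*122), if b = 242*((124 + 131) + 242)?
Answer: 97469109010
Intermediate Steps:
b = 120274 (b = 242*(255 + 242) = 242*497 = 120274)
(b - 370704)*(-370297 + (150 - 305)*122) = (120274 - 370704)*(-370297 + (150 - 305)*122) = -250430*(-370297 - 155*122) = -250430*(-370297 - 18910) = -250430*(-389207) = 97469109010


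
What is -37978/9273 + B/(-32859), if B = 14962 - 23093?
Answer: -390840113/101567169 ≈ -3.8481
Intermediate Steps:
B = -8131
-37978/9273 + B/(-32859) = -37978/9273 - 8131/(-32859) = -37978*1/9273 - 8131*(-1/32859) = -37978/9273 + 8131/32859 = -390840113/101567169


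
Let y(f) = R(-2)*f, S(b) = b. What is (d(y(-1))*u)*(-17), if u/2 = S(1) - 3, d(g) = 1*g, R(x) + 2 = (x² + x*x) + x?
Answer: -272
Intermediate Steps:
R(x) = -2 + x + 2*x² (R(x) = -2 + ((x² + x*x) + x) = -2 + ((x² + x²) + x) = -2 + (2*x² + x) = -2 + (x + 2*x²) = -2 + x + 2*x²)
y(f) = 4*f (y(f) = (-2 - 2 + 2*(-2)²)*f = (-2 - 2 + 2*4)*f = (-2 - 2 + 8)*f = 4*f)
d(g) = g
u = -4 (u = 2*(1 - 3) = 2*(-2) = -4)
(d(y(-1))*u)*(-17) = ((4*(-1))*(-4))*(-17) = -4*(-4)*(-17) = 16*(-17) = -272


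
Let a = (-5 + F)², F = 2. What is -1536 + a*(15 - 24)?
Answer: -1617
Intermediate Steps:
a = 9 (a = (-5 + 2)² = (-3)² = 9)
-1536 + a*(15 - 24) = -1536 + 9*(15 - 24) = -1536 + 9*(-9) = -1536 - 81 = -1617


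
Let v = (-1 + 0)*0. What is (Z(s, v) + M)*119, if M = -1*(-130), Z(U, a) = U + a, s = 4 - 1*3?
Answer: 15589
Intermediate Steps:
v = 0 (v = -1*0 = 0)
s = 1 (s = 4 - 3 = 1)
M = 130
(Z(s, v) + M)*119 = ((1 + 0) + 130)*119 = (1 + 130)*119 = 131*119 = 15589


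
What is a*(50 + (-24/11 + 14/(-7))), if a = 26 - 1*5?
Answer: 10584/11 ≈ 962.18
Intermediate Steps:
a = 21 (a = 26 - 5 = 21)
a*(50 + (-24/11 + 14/(-7))) = 21*(50 + (-24/11 + 14/(-7))) = 21*(50 + (-24*1/11 + 14*(-1/7))) = 21*(50 + (-24/11 - 2)) = 21*(50 - 46/11) = 21*(504/11) = 10584/11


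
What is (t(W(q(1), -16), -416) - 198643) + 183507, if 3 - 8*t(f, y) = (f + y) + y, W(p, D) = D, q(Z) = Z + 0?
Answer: -120237/8 ≈ -15030.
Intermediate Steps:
q(Z) = Z
t(f, y) = 3/8 - y/4 - f/8 (t(f, y) = 3/8 - ((f + y) + y)/8 = 3/8 - (f + 2*y)/8 = 3/8 + (-y/4 - f/8) = 3/8 - y/4 - f/8)
(t(W(q(1), -16), -416) - 198643) + 183507 = ((3/8 - ¼*(-416) - ⅛*(-16)) - 198643) + 183507 = ((3/8 + 104 + 2) - 198643) + 183507 = (851/8 - 198643) + 183507 = -1588293/8 + 183507 = -120237/8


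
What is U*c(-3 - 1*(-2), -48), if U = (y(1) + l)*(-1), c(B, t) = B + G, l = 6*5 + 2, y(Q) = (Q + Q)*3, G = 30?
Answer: -1102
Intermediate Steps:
y(Q) = 6*Q (y(Q) = (2*Q)*3 = 6*Q)
l = 32 (l = 30 + 2 = 32)
c(B, t) = 30 + B (c(B, t) = B + 30 = 30 + B)
U = -38 (U = (6*1 + 32)*(-1) = (6 + 32)*(-1) = 38*(-1) = -38)
U*c(-3 - 1*(-2), -48) = -38*(30 + (-3 - 1*(-2))) = -38*(30 + (-3 + 2)) = -38*(30 - 1) = -38*29 = -1102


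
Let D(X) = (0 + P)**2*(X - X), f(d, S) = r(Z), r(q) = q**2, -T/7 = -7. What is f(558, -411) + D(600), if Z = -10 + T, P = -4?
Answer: 1521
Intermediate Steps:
T = 49 (T = -7*(-7) = 49)
Z = 39 (Z = -10 + 49 = 39)
f(d, S) = 1521 (f(d, S) = 39**2 = 1521)
D(X) = 0 (D(X) = (0 - 4)**2*(X - X) = (-4)**2*0 = 16*0 = 0)
f(558, -411) + D(600) = 1521 + 0 = 1521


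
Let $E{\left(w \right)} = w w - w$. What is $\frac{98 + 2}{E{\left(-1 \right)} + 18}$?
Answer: $5$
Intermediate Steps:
$E{\left(w \right)} = w^{2} - w$
$\frac{98 + 2}{E{\left(-1 \right)} + 18} = \frac{98 + 2}{- (-1 - 1) + 18} = \frac{1}{\left(-1\right) \left(-2\right) + 18} \cdot 100 = \frac{1}{2 + 18} \cdot 100 = \frac{1}{20} \cdot 100 = 5$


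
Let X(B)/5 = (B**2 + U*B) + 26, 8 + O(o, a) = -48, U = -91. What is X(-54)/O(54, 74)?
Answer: -4910/7 ≈ -701.43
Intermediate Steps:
O(o, a) = -56 (O(o, a) = -8 - 48 = -56)
X(B) = 130 - 455*B + 5*B**2 (X(B) = 5*((B**2 - 91*B) + 26) = 5*(26 + B**2 - 91*B) = 130 - 455*B + 5*B**2)
X(-54)/O(54, 74) = (130 - 455*(-54) + 5*(-54)**2)/(-56) = (130 + 24570 + 5*2916)*(-1/56) = (130 + 24570 + 14580)*(-1/56) = 39280*(-1/56) = -4910/7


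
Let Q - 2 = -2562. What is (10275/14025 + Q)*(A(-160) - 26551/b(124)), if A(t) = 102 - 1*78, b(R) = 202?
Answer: 944244259/3434 ≈ 2.7497e+5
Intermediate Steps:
A(t) = 24 (A(t) = 102 - 78 = 24)
Q = -2560 (Q = 2 - 2562 = -2560)
(10275/14025 + Q)*(A(-160) - 26551/b(124)) = (10275/14025 - 2560)*(24 - 26551/202) = (10275*(1/14025) - 2560)*(24 - 26551*1/202) = (137/187 - 2560)*(24 - 26551/202) = -478583/187*(-21703/202) = 944244259/3434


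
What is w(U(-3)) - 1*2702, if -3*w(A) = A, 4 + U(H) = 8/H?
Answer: -24298/9 ≈ -2699.8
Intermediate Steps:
U(H) = -4 + 8/H
w(A) = -A/3
w(U(-3)) - 1*2702 = -(-4 + 8/(-3))/3 - 1*2702 = -(-4 + 8*(-1/3))/3 - 2702 = -(-4 - 8/3)/3 - 2702 = -1/3*(-20/3) - 2702 = 20/9 - 2702 = -24298/9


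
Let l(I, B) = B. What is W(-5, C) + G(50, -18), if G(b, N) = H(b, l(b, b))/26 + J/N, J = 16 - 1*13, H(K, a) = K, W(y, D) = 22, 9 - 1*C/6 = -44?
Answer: 1853/78 ≈ 23.756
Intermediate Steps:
C = 318 (C = 54 - 6*(-44) = 54 + 264 = 318)
J = 3 (J = 16 - 13 = 3)
G(b, N) = 3/N + b/26 (G(b, N) = b/26 + 3/N = 3/N + b/26)
W(-5, C) + G(50, -18) = 22 + (3/(-18) + (1/26)*50) = 22 + (3*(-1/18) + 25/13) = 22 + (-⅙ + 25/13) = 22 + 137/78 = 1853/78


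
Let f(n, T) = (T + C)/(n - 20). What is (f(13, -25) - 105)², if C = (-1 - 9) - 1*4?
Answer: 484416/49 ≈ 9886.0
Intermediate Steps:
C = -14 (C = -10 - 4 = -14)
f(n, T) = (-14 + T)/(-20 + n) (f(n, T) = (T - 14)/(n - 20) = (-14 + T)/(-20 + n))
(f(13, -25) - 105)² = ((-14 - 25)/(-20 + 13) - 105)² = (-39/(-7) - 105)² = (-⅐*(-39) - 105)² = (39/7 - 105)² = (-696/7)² = 484416/49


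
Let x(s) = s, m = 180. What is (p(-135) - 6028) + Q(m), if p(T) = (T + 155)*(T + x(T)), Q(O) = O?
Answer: -11248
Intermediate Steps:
p(T) = 2*T*(155 + T) (p(T) = (T + 155)*(T + T) = (155 + T)*(2*T) = 2*T*(155 + T))
(p(-135) - 6028) + Q(m) = (2*(-135)*(155 - 135) - 6028) + 180 = (2*(-135)*20 - 6028) + 180 = (-5400 - 6028) + 180 = -11428 + 180 = -11248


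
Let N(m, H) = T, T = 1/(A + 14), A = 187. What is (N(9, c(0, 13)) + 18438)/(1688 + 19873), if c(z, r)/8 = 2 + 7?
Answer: 3706039/4333761 ≈ 0.85515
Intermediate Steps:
T = 1/201 (T = 1/(187 + 14) = 1/201 ≈ 0.0049751)
c(z, r) = 72 (c(z, r) = 8*(2 + 7) = 8*9 = 72)
N(m, H) = 1/201
(N(9, c(0, 13)) + 18438)/(1688 + 19873) = (1/201 + 18438)/(1688 + 19873) = (3706039/201)/21561 = (3706039/201)*(1/21561) = 3706039/4333761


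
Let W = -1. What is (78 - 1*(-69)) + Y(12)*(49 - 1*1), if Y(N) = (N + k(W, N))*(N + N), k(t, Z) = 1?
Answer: 15123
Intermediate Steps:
Y(N) = 2*N*(1 + N) (Y(N) = (N + 1)*(N + N) = (1 + N)*(2*N) = 2*N*(1 + N))
(78 - 1*(-69)) + Y(12)*(49 - 1*1) = (78 - 1*(-69)) + (2*12*(1 + 12))*(49 - 1*1) = (78 + 69) + (2*12*13)*(49 - 1) = 147 + 312*48 = 147 + 14976 = 15123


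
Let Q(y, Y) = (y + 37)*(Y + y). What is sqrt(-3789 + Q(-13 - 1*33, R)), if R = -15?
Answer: 18*I*sqrt(10) ≈ 56.921*I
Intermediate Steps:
Q(y, Y) = (37 + y)*(Y + y)
sqrt(-3789 + Q(-13 - 1*33, R)) = sqrt(-3789 + ((-13 - 1*33)**2 + 37*(-15) + 37*(-13 - 1*33) - 15*(-13 - 1*33))) = sqrt(-3789 + ((-13 - 33)**2 - 555 + 37*(-13 - 33) - 15*(-13 - 33))) = sqrt(-3789 + ((-46)**2 - 555 + 37*(-46) - 15*(-46))) = sqrt(-3789 + (2116 - 555 - 1702 + 690)) = sqrt(-3789 + 549) = sqrt(-3240) = 18*I*sqrt(10)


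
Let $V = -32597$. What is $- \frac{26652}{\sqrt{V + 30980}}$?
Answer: $\frac{8884 i \sqrt{33}}{77} \approx 662.79 i$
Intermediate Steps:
$- \frac{26652}{\sqrt{V + 30980}} = - \frac{26652}{\sqrt{-32597 + 30980}} = - \frac{26652}{\sqrt{-1617}} = - \frac{26652}{7 i \sqrt{33}} = - 26652 \left(- \frac{i \sqrt{33}}{231}\right) = \frac{8884 i \sqrt{33}}{77}$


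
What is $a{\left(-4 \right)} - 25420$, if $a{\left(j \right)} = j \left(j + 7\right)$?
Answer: $-25432$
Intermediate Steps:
$a{\left(j \right)} = j \left(7 + j\right)$
$a{\left(-4 \right)} - 25420 = - 4 \left(7 - 4\right) - 25420 = \left(-4\right) 3 - 25420 = -12 - 25420 = -25432$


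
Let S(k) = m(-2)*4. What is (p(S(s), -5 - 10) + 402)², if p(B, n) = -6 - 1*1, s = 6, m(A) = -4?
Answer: 156025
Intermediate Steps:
S(k) = -16 (S(k) = -4*4 = -16)
p(B, n) = -7 (p(B, n) = -6 - 1 = -7)
(p(S(s), -5 - 10) + 402)² = (-7 + 402)² = 395² = 156025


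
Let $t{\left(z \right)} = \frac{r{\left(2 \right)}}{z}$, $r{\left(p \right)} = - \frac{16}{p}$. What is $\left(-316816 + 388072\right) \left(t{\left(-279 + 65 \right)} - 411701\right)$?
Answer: $- \frac{3138969525768}{107} \approx -2.9336 \cdot 10^{10}$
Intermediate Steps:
$t{\left(z \right)} = - \frac{8}{z}$ ($t{\left(z \right)} = \frac{\left(-16\right) \frac{1}{2}}{z} = - \frac{8}{z}$)
$\left(-316816 + 388072\right) \left(t{\left(-279 + 65 \right)} - 411701\right) = \left(-316816 + 388072\right) \left(- \frac{8}{-279 + 65} - 411701\right) = 71256 \left(- \frac{8}{-214} - 411701\right) = 71256 \left(\left(-8\right) \left(- \frac{1}{214}\right) - 411701\right) = 71256 \left(\frac{4}{107} - 411701\right) = 71256 \left(- \frac{44052003}{107}\right) = - \frac{3138969525768}{107}$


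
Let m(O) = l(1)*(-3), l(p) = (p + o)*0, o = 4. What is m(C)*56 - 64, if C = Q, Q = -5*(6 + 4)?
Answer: -64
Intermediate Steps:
l(p) = 0 (l(p) = (p + 4)*0 = (4 + p)*0 = 0)
Q = -50 (Q = -5*10 = -50)
C = -50
m(O) = 0 (m(O) = 0*(-3) = 0)
m(C)*56 - 64 = 0*56 - 64 = 0 - 64 = -64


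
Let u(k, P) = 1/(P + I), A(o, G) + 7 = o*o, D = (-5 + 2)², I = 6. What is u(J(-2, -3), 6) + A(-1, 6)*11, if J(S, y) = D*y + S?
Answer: -791/12 ≈ -65.917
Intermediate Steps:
D = 9 (D = (-3)² = 9)
J(S, y) = S + 9*y (J(S, y) = 9*y + S = S + 9*y)
A(o, G) = -7 + o² (A(o, G) = -7 + o*o = -7 + o²)
u(k, P) = 1/(6 + P) (u(k, P) = 1/(P + 6) = 1/(6 + P))
u(J(-2, -3), 6) + A(-1, 6)*11 = 1/(6 + 6) + (-7 + (-1)²)*11 = 1/12 + (-7 + 1)*11 = 1/12 - 6*11 = 1/12 - 66 = -791/12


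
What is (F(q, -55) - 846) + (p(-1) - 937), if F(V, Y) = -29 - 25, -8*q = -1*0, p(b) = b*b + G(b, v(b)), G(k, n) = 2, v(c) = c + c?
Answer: -1834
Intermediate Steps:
v(c) = 2*c
p(b) = 2 + b² (p(b) = b*b + 2 = b² + 2 = 2 + b²)
q = 0 (q = -(-1)*0/8 = -⅛*0 = 0)
F(V, Y) = -54
(F(q, -55) - 846) + (p(-1) - 937) = (-54 - 846) + ((2 + (-1)²) - 937) = -900 + ((2 + 1) - 937) = -900 + (3 - 937) = -900 - 934 = -1834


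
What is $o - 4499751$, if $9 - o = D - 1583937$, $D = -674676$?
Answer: $-2241129$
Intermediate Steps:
$o = 2258622$ ($o = 9 - \left(-674676 - 1583937\right) = 9 - -2258613 = 9 + 2258613 = 2258622$)
$o - 4499751 = 2258622 - 4499751 = -2241129$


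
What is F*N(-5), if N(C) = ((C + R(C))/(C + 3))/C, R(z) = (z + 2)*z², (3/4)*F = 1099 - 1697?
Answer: 19136/3 ≈ 6378.7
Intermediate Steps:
F = -2392/3 (F = 4*(1099 - 1697)/3 = (4/3)*(-598) = -2392/3 ≈ -797.33)
R(z) = z²*(2 + z) (R(z) = (2 + z)*z² = z²*(2 + z))
N(C) = (C + C²*(2 + C))/(C*(3 + C)) (N(C) = ((C + C²*(2 + C))/(C + 3))/C = ((C + C²*(2 + C))/(3 + C))/C = (C + C²*(2 + C))/(C*(3 + C)))
F*N(-5) = -2392*(1 - 5*(2 - 5))/(3*(3 - 5)) = -2392*(1 - 5*(-3))/(3*(-2)) = -(-1196)*(1 + 15)/3 = -(-1196)*16/3 = -2392/3*(-8) = 19136/3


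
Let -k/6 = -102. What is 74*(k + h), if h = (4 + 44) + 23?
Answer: 50542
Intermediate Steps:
k = 612 (k = -6*(-102) = 612)
h = 71 (h = 48 + 23 = 71)
74*(k + h) = 74*(612 + 71) = 74*683 = 50542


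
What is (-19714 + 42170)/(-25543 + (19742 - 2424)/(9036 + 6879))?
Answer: -51055320/58071361 ≈ -0.87918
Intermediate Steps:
(-19714 + 42170)/(-25543 + (19742 - 2424)/(9036 + 6879)) = 22456/(-25543 + 17318/15915) = 22456/(-406499527/15915) = 22456*(-15915/406499527) = -51055320/58071361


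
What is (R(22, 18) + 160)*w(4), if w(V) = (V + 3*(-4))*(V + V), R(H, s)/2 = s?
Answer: -12544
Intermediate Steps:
R(H, s) = 2*s
w(V) = 2*V*(-12 + V) (w(V) = (V - 12)*(2*V) = (-12 + V)*(2*V) = 2*V*(-12 + V))
(R(22, 18) + 160)*w(4) = (2*18 + 160)*(2*4*(-12 + 4)) = (36 + 160)*(2*4*(-8)) = 196*(-64) = -12544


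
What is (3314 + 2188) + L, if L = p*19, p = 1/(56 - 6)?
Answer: 275119/50 ≈ 5502.4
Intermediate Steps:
p = 1/50 ≈ 0.020000
L = 19/50 (L = (1/50)*19 = 19/50 ≈ 0.38000)
(3314 + 2188) + L = (3314 + 2188) + 19/50 = 5502 + 19/50 = 275119/50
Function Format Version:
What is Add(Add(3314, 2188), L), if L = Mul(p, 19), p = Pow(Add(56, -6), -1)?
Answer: Rational(275119, 50) ≈ 5502.4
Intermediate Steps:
p = Rational(1, 50) (p = Pow(50, -1) = Rational(1, 50) ≈ 0.020000)
L = Rational(19, 50) (L = Mul(Rational(1, 50), 19) = Rational(19, 50) ≈ 0.38000)
Add(Add(3314, 2188), L) = Add(Add(3314, 2188), Rational(19, 50)) = Add(5502, Rational(19, 50)) = Rational(275119, 50)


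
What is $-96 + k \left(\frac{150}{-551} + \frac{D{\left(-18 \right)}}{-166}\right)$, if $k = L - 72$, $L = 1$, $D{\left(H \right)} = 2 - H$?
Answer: $- \frac{3115208}{45733} \approx -68.117$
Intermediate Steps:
$k = -71$ ($k = 1 - 72 = -71$)
$-96 + k \left(\frac{150}{-551} + \frac{D{\left(-18 \right)}}{-166}\right) = -96 - 71 \left(\frac{150}{-551} + \frac{2 - -18}{-166}\right) = -96 - 71 \left(150 \left(- \frac{1}{551}\right) + \left(2 + 18\right) \left(- \frac{1}{166}\right)\right) = -96 - 71 \left(- \frac{150}{551} + 20 \left(- \frac{1}{166}\right)\right) = -96 - 71 \left(- \frac{150}{551} - \frac{10}{83}\right) = -96 - - \frac{1275160}{45733} = -96 + \frac{1275160}{45733} = - \frac{3115208}{45733}$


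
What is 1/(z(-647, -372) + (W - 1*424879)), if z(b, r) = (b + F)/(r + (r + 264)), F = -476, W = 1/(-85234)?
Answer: -20456160/8691344945989 ≈ -2.3536e-6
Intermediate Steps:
W = -1/85234 ≈ -1.1732e-5
z(b, r) = (-476 + b)/(264 + 2*r) (z(b, r) = (b - 476)/(r + (r + 264)) = (-476 + b)/(r + (264 + r)) = (-476 + b)/(264 + 2*r))
1/(z(-647, -372) + (W - 1*424879)) = 1/((-476 - 647)/(2*(132 - 372)) + (-1/85234 - 1*424879)) = 1/((½)*(-1123)/(-240) + (-1/85234 - 424879)) = 1/((½)*(-1/240)*(-1123) - 36214136687/85234) = 1/(1123/480 - 36214136687/85234) = 1/(-8691344945989/20456160) = -20456160/8691344945989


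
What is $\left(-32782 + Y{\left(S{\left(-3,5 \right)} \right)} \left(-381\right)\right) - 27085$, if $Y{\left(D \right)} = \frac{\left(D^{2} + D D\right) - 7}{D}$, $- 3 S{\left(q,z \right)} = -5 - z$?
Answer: $- \frac{616069}{10} \approx -61607.0$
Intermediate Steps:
$S{\left(q,z \right)} = \frac{5}{3} + \frac{z}{3}$ ($S{\left(q,z \right)} = - \frac{-5 - z}{3} = \frac{5}{3} + \frac{z}{3}$)
$Y{\left(D \right)} = \frac{-7 + 2 D^{2}}{D}$ ($Y{\left(D \right)} = \frac{\left(D^{2} + D^{2}\right) - 7}{D} = \frac{2 D^{2} - 7}{D} = \frac{-7 + 2 D^{2}}{D}$)
$\left(-32782 + Y{\left(S{\left(-3,5 \right)} \right)} \left(-381\right)\right) - 27085 = \left(-32782 + \left(- \frac{7}{\frac{5}{3} + \frac{1}{3} \cdot 5} + 2 \left(\frac{5}{3} + \frac{1}{3} \cdot 5\right)\right) \left(-381\right)\right) - 27085 = \left(-32782 + \left(- \frac{7}{\frac{5}{3} + \frac{5}{3}} + 2 \left(\frac{5}{3} + \frac{5}{3}\right)\right) \left(-381\right)\right) - 27085 = \left(-32782 + \left(- \frac{7}{\frac{10}{3}} + 2 \cdot \frac{10}{3}\right) \left(-381\right)\right) - 27085 = \left(-32782 + \left(\left(-7\right) \frac{3}{10} + \frac{20}{3}\right) \left(-381\right)\right) - 27085 = \left(-32782 + \left(- \frac{21}{10} + \frac{20}{3}\right) \left(-381\right)\right) - 27085 = \left(-32782 + \frac{137}{30} \left(-381\right)\right) - 27085 = \left(-32782 - \frac{17399}{10}\right) - 27085 = - \frac{345219}{10} - 27085 = - \frac{616069}{10}$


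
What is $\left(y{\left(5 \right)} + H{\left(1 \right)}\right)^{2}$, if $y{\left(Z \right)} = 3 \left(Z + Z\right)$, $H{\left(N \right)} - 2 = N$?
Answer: $1089$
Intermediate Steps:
$H{\left(N \right)} = 2 + N$
$y{\left(Z \right)} = 6 Z$ ($y{\left(Z \right)} = 3 \cdot 2 Z = 6 Z$)
$\left(y{\left(5 \right)} + H{\left(1 \right)}\right)^{2} = \left(6 \cdot 5 + \left(2 + 1\right)\right)^{2} = \left(30 + 3\right)^{2} = 33^{2} = 1089$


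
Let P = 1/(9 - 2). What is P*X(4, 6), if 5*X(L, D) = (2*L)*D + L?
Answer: 52/35 ≈ 1.4857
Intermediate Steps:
P = 1/7 ≈ 0.14286
X(L, D) = L/5 + 2*D*L/5 (X(L, D) = ((2*L)*D + L)/5 = (2*D*L + L)/5 = (L + 2*D*L)/5 = L/5 + 2*D*L/5)
P*X(4, 6) = ((1/5)*4*(1 + 2*6))/7 = ((1/5)*4*(1 + 12))/7 = ((1/5)*4*13)/7 = (1/7)*(52/5) = 52/35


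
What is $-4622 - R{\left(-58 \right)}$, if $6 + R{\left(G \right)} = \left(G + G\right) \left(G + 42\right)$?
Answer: $-6472$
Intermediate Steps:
$R{\left(G \right)} = -6 + 2 G \left(42 + G\right)$ ($R{\left(G \right)} = -6 + \left(G + G\right) \left(G + 42\right) = -6 + 2 G \left(42 + G\right)$)
$-4622 - R{\left(-58 \right)} = -4622 - \left(-6 + 2 \left(-58\right)^{2} + 84 \left(-58\right)\right) = -4622 - \left(-6 + 2 \cdot 3364 - 4872\right) = -4622 - \left(-6 + 6728 - 4872\right) = -4622 - 1850 = -6472$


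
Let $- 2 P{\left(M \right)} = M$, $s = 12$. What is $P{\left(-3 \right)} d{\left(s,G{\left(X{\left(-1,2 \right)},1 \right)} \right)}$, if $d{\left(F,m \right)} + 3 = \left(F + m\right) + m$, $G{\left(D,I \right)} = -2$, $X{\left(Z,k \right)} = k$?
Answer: $\frac{15}{2} \approx 7.5$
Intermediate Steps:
$P{\left(M \right)} = - \frac{M}{2}$
$d{\left(F,m \right)} = -3 + F + 2 m$ ($d{\left(F,m \right)} = -3 + \left(\left(F + m\right) + m\right) = -3 + \left(F + 2 m\right) = -3 + F + 2 m$)
$P{\left(-3 \right)} d{\left(s,G{\left(X{\left(-1,2 \right)},1 \right)} \right)} = \left(- \frac{1}{2}\right) \left(-3\right) \left(-3 + 12 + 2 \left(-2\right)\right) = \frac{3 \left(-3 + 12 - 4\right)}{2} = \frac{3}{2} \cdot 5 = \frac{15}{2}$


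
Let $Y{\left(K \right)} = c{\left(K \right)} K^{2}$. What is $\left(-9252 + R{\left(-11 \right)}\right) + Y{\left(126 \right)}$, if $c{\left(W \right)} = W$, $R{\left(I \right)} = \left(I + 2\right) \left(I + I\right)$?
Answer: $1991322$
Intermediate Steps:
$R{\left(I \right)} = 2 I \left(2 + I\right)$ ($R{\left(I \right)} = \left(2 + I\right) 2 I = 2 I \left(2 + I\right)$)
$Y{\left(K \right)} = K^{3}$ ($Y{\left(K \right)} = K K^{2} = K^{3}$)
$\left(-9252 + R{\left(-11 \right)}\right) + Y{\left(126 \right)} = \left(-9252 + 2 \left(-11\right) \left(2 - 11\right)\right) + 126^{3} = \left(-9252 + 2 \left(-11\right) \left(-9\right)\right) + 2000376 = \left(-9252 + 198\right) + 2000376 = -9054 + 2000376 = 1991322$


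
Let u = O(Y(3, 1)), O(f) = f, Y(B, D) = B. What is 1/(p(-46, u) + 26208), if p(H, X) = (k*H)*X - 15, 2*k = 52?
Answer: 1/22605 ≈ 4.4238e-5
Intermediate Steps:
k = 26 (k = (½)*52 = 26)
u = 3
p(H, X) = -15 + 26*H*X (p(H, X) = (26*H)*X - 15 = 26*H*X - 15 = -15 + 26*H*X)
1/(p(-46, u) + 26208) = 1/((-15 + 26*(-46)*3) + 26208) = 1/((-15 - 3588) + 26208) = 1/(-3603 + 26208) = 1/22605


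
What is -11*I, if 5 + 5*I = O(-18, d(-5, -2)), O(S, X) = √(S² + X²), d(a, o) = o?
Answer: 11 - 22*√82/5 ≈ -28.844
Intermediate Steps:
I = -1 + 2*√82/5 (I = -1 + √((-18)² + (-2)²)/5 = -1 + √(324 + 4)/5 = -1 + √328/5 = -1 + (2*√82)/5 = -1 + 2*√82/5 ≈ 2.6222)
-11*I = -11*(-1 + 2*√82/5) = 11 - 22*√82/5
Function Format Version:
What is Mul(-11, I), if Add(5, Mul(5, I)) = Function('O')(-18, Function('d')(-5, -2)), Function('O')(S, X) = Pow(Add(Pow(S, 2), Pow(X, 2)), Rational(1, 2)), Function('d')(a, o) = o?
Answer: Add(11, Mul(Rational(-22, 5), Pow(82, Rational(1, 2)))) ≈ -28.844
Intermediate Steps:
I = Add(-1, Mul(Rational(2, 5), Pow(82, Rational(1, 2)))) (I = Add(-1, Mul(Rational(1, 5), Pow(Add(Pow(-18, 2), Pow(-2, 2)), Rational(1, 2)))) = Add(-1, Mul(Rational(1, 5), Pow(Add(324, 4), Rational(1, 2)))) = Add(-1, Mul(Rational(1, 5), Pow(328, Rational(1, 2)))) = Add(-1, Mul(Rational(1, 5), Mul(2, Pow(82, Rational(1, 2))))) = Add(-1, Mul(Rational(2, 5), Pow(82, Rational(1, 2)))) ≈ 2.6222)
Mul(-11, I) = Mul(-11, Add(-1, Mul(Rational(2, 5), Pow(82, Rational(1, 2))))) = Add(11, Mul(Rational(-22, 5), Pow(82, Rational(1, 2))))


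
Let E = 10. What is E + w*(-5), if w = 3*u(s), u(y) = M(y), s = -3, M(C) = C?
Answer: 55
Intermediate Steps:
u(y) = y
w = -9 (w = 3*(-3) = -9)
E + w*(-5) = 10 - 9*(-5) = 10 + 45 = 55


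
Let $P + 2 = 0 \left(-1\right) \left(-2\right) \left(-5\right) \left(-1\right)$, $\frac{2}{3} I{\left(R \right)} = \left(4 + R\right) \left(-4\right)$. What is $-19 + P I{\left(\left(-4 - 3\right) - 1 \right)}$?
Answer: $-67$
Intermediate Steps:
$I{\left(R \right)} = -24 - 6 R$ ($I{\left(R \right)} = \frac{3 \left(4 + R\right) \left(-4\right)}{2} = \frac{3 \left(-16 - 4 R\right)}{2} = -24 - 6 R$)
$P = -2$ ($P = -2 + 0 \left(-1\right) \left(-2\right) \left(-5\right) \left(-1\right) = -2 + 0 \cdot 10 \left(-1\right) = -2 + 0 \left(-10\right) = -2 + 0 = -2$)
$-19 + P I{\left(\left(-4 - 3\right) - 1 \right)} = -19 - 2 \left(-24 - 6 \left(\left(-4 - 3\right) - 1\right)\right) = -19 - 2 \left(-24 - 6 \left(-7 - 1\right)\right) = -19 - 2 \left(-24 - -48\right) = -19 - 2 \left(-24 + 48\right) = -19 - 48 = -67$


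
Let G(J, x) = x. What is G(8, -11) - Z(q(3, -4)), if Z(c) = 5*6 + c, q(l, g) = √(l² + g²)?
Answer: -46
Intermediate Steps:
q(l, g) = √(g² + l²)
Z(c) = 30 + c
G(8, -11) - Z(q(3, -4)) = -11 - (30 + √((-4)² + 3²)) = -11 - (30 + √(16 + 9)) = -11 - (30 + √25) = -11 - (30 + 5) = -11 - 1*35 = -11 - 35 = -46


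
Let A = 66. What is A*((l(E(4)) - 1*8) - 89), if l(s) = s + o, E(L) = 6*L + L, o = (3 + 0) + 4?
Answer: -4092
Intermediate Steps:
o = 7 (o = 3 + 4 = 7)
E(L) = 7*L
l(s) = 7 + s (l(s) = s + 7 = 7 + s)
A*((l(E(4)) - 1*8) - 89) = 66*(((7 + 7*4) - 1*8) - 89) = 66*(((7 + 28) - 8) - 89) = 66*((35 - 8) - 89) = 66*(27 - 89) = 66*(-62) = -4092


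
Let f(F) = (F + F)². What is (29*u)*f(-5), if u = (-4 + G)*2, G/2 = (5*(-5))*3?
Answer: -893200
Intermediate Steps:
G = -150 (G = 2*((5*(-5))*3) = 2*(-25*3) = 2*(-75) = -150)
f(F) = 4*F² (f(F) = (2*F)² = 4*F²)
u = -308 (u = (-4 - 150)*2 = -154*2 = -308)
(29*u)*f(-5) = (29*(-308))*(4*(-5)²) = -35728*25 = -8932*100 = -893200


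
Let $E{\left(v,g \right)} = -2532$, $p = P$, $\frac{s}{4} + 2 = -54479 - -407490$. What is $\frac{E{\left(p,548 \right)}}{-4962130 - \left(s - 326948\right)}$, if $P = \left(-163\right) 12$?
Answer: $\frac{1266}{3023609} \approx 0.0004187$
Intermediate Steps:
$s = 1412036$ ($s = -8 + 4 \left(-54479 - -407490\right) = -8 + 4 \left(-54479 + 407490\right) = -8 + 4 \cdot 353011 = -8 + 1412044 = 1412036$)
$P = -1956$
$p = -1956$
$\frac{E{\left(p,548 \right)}}{-4962130 - \left(s - 326948\right)} = - \frac{2532}{-4962130 - \left(1412036 - 326948\right)} = - \frac{2532}{-4962130 - 1085088} = - \frac{2532}{-6047218} = \left(-2532\right) \left(- \frac{1}{6047218}\right) = \frac{1266}{3023609}$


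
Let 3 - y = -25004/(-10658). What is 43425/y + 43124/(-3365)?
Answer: 155710100797/2345405 ≈ 66389.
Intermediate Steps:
y = 3485/5329 (y = 3 - (-25004)/(-10658) = 3 - (-25004)*(-1)/10658 = 3 - 1*12502/5329 = 3 - 12502/5329 = 3485/5329 ≈ 0.65397)
43425/y + 43124/(-3365) = 43425/(3485/5329) + 43124/(-3365) = 43425*(5329/3485) + 43124*(-1/3365) = 46282365/697 - 43124/3365 = 155710100797/2345405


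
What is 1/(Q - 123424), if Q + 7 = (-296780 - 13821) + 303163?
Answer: -1/130869 ≈ -7.6412e-6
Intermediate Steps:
Q = -7445 (Q = -7 + ((-296780 - 13821) + 303163) = -7 + (-310601 + 303163) = -7 - 7438 = -7445)
1/(Q - 123424) = 1/(-7445 - 123424) = 1/(-130869) = -1/130869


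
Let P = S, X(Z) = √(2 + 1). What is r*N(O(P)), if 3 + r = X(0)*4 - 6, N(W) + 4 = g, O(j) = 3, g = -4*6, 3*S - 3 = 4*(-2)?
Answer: 252 - 112*√3 ≈ 58.010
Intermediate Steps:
X(Z) = √3
S = -5/3 (S = 1 + (4*(-2))/3 = 1 + (⅓)*(-8) = 1 - 8/3 = -5/3 ≈ -1.6667)
P = -5/3 ≈ -1.6667
g = -24
N(W) = -28 (N(W) = -4 - 24 = -28)
r = -9 + 4*√3 (r = -3 + (√3*4 - 6) = -3 + (4*√3 - 6) = -3 + (-6 + 4*√3) = -9 + 4*√3 ≈ -2.0718)
r*N(O(P)) = (-9 + 4*√3)*(-28) = 252 - 112*√3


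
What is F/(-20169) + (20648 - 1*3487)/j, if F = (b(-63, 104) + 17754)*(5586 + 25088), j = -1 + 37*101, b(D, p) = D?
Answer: -675669410005/25117128 ≈ -26901.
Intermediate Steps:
j = 3736 (j = -1 + 3737 = 3736)
F = 542653734 (F = (-63 + 17754)*(5586 + 25088) = 17691*30674 = 542653734)
F/(-20169) + (20648 - 1*3487)/j = 542653734/(-20169) + (20648 - 1*3487)/3736 = 542653734*(-1/20169) + (20648 - 3487)*(1/3736) = -180884578/6723 + 17161*(1/3736) = -180884578/6723 + 17161/3736 = -675669410005/25117128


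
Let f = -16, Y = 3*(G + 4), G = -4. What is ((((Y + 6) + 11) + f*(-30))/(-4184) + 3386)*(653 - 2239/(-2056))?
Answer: 19051244675289/8602304 ≈ 2.2147e+6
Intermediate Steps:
Y = 0 (Y = 3*(-4 + 4) = 3*0 = 0)
((((Y + 6) + 11) + f*(-30))/(-4184) + 3386)*(653 - 2239/(-2056)) = ((((0 + 6) + 11) - 16*(-30))/(-4184) + 3386)*(653 - 2239/(-2056)) = (((6 + 11) + 480)*(-1/4184) + 3386)*(653 - 2239*(-1/2056)) = ((17 + 480)*(-1/4184) + 3386)*(653 + 2239/2056) = (497*(-1/4184) + 3386)*(1344807/2056) = (-497/4184 + 3386)*(1344807/2056) = (14166527/4184)*(1344807/2056) = 19051244675289/8602304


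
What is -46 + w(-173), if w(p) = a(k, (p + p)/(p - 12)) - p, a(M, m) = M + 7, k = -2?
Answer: 132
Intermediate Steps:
a(M, m) = 7 + M
w(p) = 5 - p (w(p) = (7 - 2) - p = 5 - p)
-46 + w(-173) = -46 + (5 - 1*(-173)) = -46 + (5 + 173) = -46 + 178 = 132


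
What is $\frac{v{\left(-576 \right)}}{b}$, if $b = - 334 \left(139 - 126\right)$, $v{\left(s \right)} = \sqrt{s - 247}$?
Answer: $- \frac{i \sqrt{823}}{4342} \approx - 0.0066071 i$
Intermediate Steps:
$v{\left(s \right)} = \sqrt{-247 + s}$
$b = -4342$ ($b = \left(-334\right) 13 = -4342$)
$\frac{v{\left(-576 \right)}}{b} = \frac{\sqrt{-247 - 576}}{-4342} = \sqrt{-823} \left(- \frac{1}{4342}\right) = i \sqrt{823} \left(- \frac{1}{4342}\right) = - \frac{i \sqrt{823}}{4342}$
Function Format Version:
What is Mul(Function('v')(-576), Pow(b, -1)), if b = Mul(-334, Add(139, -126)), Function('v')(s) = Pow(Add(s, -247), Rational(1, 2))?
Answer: Mul(Rational(-1, 4342), I, Pow(823, Rational(1, 2))) ≈ Mul(-0.0066071, I)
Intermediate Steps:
Function('v')(s) = Pow(Add(-247, s), Rational(1, 2))
b = -4342 (b = Mul(-334, 13) = -4342)
Mul(Function('v')(-576), Pow(b, -1)) = Mul(Pow(Add(-247, -576), Rational(1, 2)), Pow(-4342, -1)) = Mul(Pow(-823, Rational(1, 2)), Rational(-1, 4342)) = Mul(Mul(I, Pow(823, Rational(1, 2))), Rational(-1, 4342)) = Mul(Rational(-1, 4342), I, Pow(823, Rational(1, 2)))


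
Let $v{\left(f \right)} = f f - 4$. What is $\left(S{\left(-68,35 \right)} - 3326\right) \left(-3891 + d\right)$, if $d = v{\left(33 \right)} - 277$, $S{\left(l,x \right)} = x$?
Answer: $10146153$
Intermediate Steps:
$v{\left(f \right)} = -4 + f^{2}$ ($v{\left(f \right)} = f^{2} - 4 = -4 + f^{2}$)
$d = 808$ ($d = \left(-4 + 33^{2}\right) - 277 = \left(-4 + 1089\right) - 277 = 1085 - 277 = 808$)
$\left(S{\left(-68,35 \right)} - 3326\right) \left(-3891 + d\right) = \left(35 - 3326\right) \left(-3891 + 808\right) = \left(-3291\right) \left(-3083\right) = 10146153$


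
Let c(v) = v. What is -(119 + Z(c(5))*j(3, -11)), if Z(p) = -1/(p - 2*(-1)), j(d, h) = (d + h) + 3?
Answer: -838/7 ≈ -119.71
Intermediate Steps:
j(d, h) = 3 + d + h
Z(p) = -1/(2 + p) (Z(p) = -1/(p + 2) = -1/(2 + p))
-(119 + Z(c(5))*j(3, -11)) = -(119 + (-1/(2 + 5))*(3 + 3 - 11)) = -(119 - 1/7*(-5)) = -(119 - 1*⅐*(-5)) = -(119 - ⅐*(-5)) = -(119 + 5/7) = -1*838/7 = -838/7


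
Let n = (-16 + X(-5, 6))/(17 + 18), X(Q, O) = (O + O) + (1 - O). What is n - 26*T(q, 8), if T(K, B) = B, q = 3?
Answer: -7289/35 ≈ -208.26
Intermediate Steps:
X(Q, O) = 1 + O (X(Q, O) = 2*O + (1 - O) = 1 + O)
n = -9/35 (n = (-16 + (1 + 6))/(17 + 18) = (-16 + 7)/35 = -9*1/35 = -9/35 ≈ -0.25714)
n - 26*T(q, 8) = -9/35 - 26*8 = -9/35 - 208 = -7289/35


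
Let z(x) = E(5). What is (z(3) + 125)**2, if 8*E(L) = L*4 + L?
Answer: 1050625/64 ≈ 16416.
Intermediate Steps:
E(L) = 5*L/8 (E(L) = (L*4 + L)/8 = (4*L + L)/8 = (5*L)/8 = 5*L/8)
z(x) = 25/8 (z(x) = (5/8)*5 = 25/8)
(z(3) + 125)**2 = (25/8 + 125)**2 = (1025/8)**2 = 1050625/64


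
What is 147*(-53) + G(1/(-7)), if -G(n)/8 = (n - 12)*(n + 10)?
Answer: -334839/49 ≈ -6833.4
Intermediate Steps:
G(n) = -8*(-12 + n)*(10 + n) (G(n) = -8*(n - 12)*(n + 10) = -8*(-12 + n)*(10 + n))
147*(-53) + G(1/(-7)) = 147*(-53) + (960 - 8*(1/(-7))² + 16/(-7)) = -7791 + (960 - 8*(-⅐)² + 16*(-⅐)) = -7791 + (960 - 8*1/49 - 16/7) = -7791 + (960 - 8/49 - 16/7) = -7791 + 46920/49 = -334839/49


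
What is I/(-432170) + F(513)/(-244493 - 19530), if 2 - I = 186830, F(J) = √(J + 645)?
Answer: 93414/216085 - √1158/264023 ≈ 0.43217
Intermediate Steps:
F(J) = √(645 + J)
I = -186828 (I = 2 - 1*186830 = 2 - 186830 = -186828)
I/(-432170) + F(513)/(-244493 - 19530) = -186828/(-432170) + √(645 + 513)/(-244493 - 19530) = -186828*(-1/432170) + √1158/(-264023) = 93414/216085 + √1158*(-1/264023) = 93414/216085 - √1158/264023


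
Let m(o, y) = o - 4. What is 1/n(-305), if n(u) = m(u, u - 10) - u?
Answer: -¼ ≈ -0.25000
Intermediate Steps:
m(o, y) = -4 + o
n(u) = -4 (n(u) = (-4 + u) - u = -4)
1/n(-305) = 1/(-4) = -¼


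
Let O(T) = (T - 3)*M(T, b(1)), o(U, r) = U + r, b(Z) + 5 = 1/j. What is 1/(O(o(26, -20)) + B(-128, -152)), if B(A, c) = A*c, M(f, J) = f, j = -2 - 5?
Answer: 1/19474 ≈ 5.1351e-5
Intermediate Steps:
j = -7
b(Z) = -36/7 (b(Z) = -5 + 1/(-7) = -5 - ⅐ = -36/7)
O(T) = T*(-3 + T) (O(T) = (T - 3)*T = (-3 + T)*T = T*(-3 + T))
1/(O(o(26, -20)) + B(-128, -152)) = 1/((26 - 20)*(-3 + (26 - 20)) - 128*(-152)) = 1/(6*(-3 + 6) + 19456) = 1/(6*3 + 19456) = 1/(18 + 19456) = 1/19474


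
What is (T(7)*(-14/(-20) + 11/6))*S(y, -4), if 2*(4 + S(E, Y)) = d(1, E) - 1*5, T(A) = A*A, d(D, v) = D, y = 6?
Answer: -3724/5 ≈ -744.80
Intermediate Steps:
T(A) = A**2
S(E, Y) = -6 (S(E, Y) = -4 + (1 - 1*5)/2 = -4 + (1 - 5)/2 = -4 + (1/2)*(-4) = -4 - 2 = -6)
(T(7)*(-14/(-20) + 11/6))*S(y, -4) = (7**2*(-14/(-20) + 11/6))*(-6) = (49*(-14*(-1/20) + 11*(1/6)))*(-6) = (49*(7/10 + 11/6))*(-6) = (49*(38/15))*(-6) = (1862/15)*(-6) = -3724/5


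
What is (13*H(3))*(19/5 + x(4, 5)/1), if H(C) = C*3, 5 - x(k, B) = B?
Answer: 2223/5 ≈ 444.60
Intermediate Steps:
x(k, B) = 5 - B
H(C) = 3*C
(13*H(3))*(19/5 + x(4, 5)/1) = (13*(3*3))*(19/5 + (5 - 1*5)/1) = (13*9)*(19*(⅕) + (5 - 5)*1) = 117*(19/5 + 0*1) = 117*(19/5 + 0) = 117*(19/5) = 2223/5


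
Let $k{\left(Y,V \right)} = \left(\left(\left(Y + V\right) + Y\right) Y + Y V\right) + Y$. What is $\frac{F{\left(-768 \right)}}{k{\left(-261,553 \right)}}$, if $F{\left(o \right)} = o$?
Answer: $\frac{256}{50895} \approx 0.00503$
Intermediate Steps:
$k{\left(Y,V \right)} = Y + V Y + Y \left(V + 2 Y\right)$ ($k{\left(Y,V \right)} = \left(\left(\left(V + Y\right) + Y\right) Y + V Y\right) + Y = \left(\left(V + 2 Y\right) Y + V Y\right) + Y = \left(Y \left(V + 2 Y\right) + V Y\right) + Y = \left(V Y + Y \left(V + 2 Y\right)\right) + Y = Y + V Y + Y \left(V + 2 Y\right)$)
$\frac{F{\left(-768 \right)}}{k{\left(-261,553 \right)}} = - \frac{768}{\left(-261\right) \left(1 + 2 \cdot 553 + 2 \left(-261\right)\right)} = - \frac{768}{\left(-261\right) \left(1 + 1106 - 522\right)} = - \frac{768}{\left(-261\right) 585} = - \frac{768}{-152685} = \left(-768\right) \left(- \frac{1}{152685}\right) = \frac{256}{50895}$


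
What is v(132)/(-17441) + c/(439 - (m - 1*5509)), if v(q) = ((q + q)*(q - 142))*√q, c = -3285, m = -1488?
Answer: -3285/7436 + 5280*√33/17441 ≈ 1.2973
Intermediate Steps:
v(q) = 2*q^(3/2)*(-142 + q) (v(q) = ((2*q)*(-142 + q))*√q = (2*q*(-142 + q))*√q = 2*q^(3/2)*(-142 + q))
v(132)/(-17441) + c/(439 - (m - 1*5509)) = (2*132^(3/2)*(-142 + 132))/(-17441) - 3285/(439 - (-1488 - 1*5509)) = (2*(264*√33)*(-10))*(-1/17441) - 3285/(439 - (-1488 - 5509)) = -5280*√33*(-1/17441) - 3285/(439 - 1*(-6997)) = 5280*√33/17441 - 3285/(439 + 6997) = 5280*√33/17441 - 3285/7436 = -3285/7436 + 5280*√33/17441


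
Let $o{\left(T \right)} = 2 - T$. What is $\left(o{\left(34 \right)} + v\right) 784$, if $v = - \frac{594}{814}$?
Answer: $- \frac{949424}{37} \approx -25660.0$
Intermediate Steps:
$v = - \frac{27}{37}$ ($v = \left(-594\right) \frac{1}{814} = - \frac{27}{37} \approx -0.72973$)
$\left(o{\left(34 \right)} + v\right) 784 = \left(\left(2 - 34\right) - \frac{27}{37}\right) 784 = \left(-32 - \frac{27}{37}\right) 784 = \left(- \frac{1211}{37}\right) 784 = - \frac{949424}{37}$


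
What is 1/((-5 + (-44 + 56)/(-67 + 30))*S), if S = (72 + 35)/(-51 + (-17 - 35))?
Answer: 3811/21079 ≈ 0.18080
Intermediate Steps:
S = -107/103 (S = 107/(-51 - 52) = 107/(-103) = 107*(-1/103) = -107/103 ≈ -1.0388)
1/((-5 + (-44 + 56)/(-67 + 30))*S) = 1/((-5 + (-44 + 56)/(-67 + 30))*(-107/103)) = 1/((-5 + 12/(-37))*(-107/103)) = 1/((-5 + 12*(-1/37))*(-107/103)) = 1/((-5 - 12/37)*(-107/103)) = 1/(-197/37*(-107/103)) = 1/(21079/3811) = 3811/21079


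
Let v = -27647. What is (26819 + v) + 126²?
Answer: 15048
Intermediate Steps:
(26819 + v) + 126² = (26819 - 27647) + 126² = -828 + 15876 = 15048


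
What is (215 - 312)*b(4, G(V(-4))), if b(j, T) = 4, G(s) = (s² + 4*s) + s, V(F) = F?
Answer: -388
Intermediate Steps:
G(s) = s² + 5*s
(215 - 312)*b(4, G(V(-4))) = (215 - 312)*4 = -97*4 = -388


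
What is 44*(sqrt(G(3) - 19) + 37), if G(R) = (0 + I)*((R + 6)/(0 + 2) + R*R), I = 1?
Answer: 1628 + 22*I*sqrt(22) ≈ 1628.0 + 103.19*I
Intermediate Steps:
G(R) = 3 + R**2 + R/2 (G(R) = (0 + 1)*((R + 6)/(0 + 2) + R*R) = 1*((6 + R)/2 + R**2) = 1*((6 + R)*(1/2) + R**2) = 1*((3 + R/2) + R**2) = 1*(3 + R**2 + R/2) = 3 + R**2 + R/2)
44*(sqrt(G(3) - 19) + 37) = 44*(sqrt((3 + 3**2 + (1/2)*3) - 19) + 37) = 44*(sqrt((3 + 9 + 3/2) - 19) + 37) = 44*(sqrt(27/2 - 19) + 37) = 44*(sqrt(-11/2) + 37) = 44*(I*sqrt(22)/2 + 37) = 44*(37 + I*sqrt(22)/2) = 1628 + 22*I*sqrt(22)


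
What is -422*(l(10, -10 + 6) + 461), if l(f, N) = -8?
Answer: -191166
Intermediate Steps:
-422*(l(10, -10 + 6) + 461) = -422*(-8 + 461) = -422*453 = -191166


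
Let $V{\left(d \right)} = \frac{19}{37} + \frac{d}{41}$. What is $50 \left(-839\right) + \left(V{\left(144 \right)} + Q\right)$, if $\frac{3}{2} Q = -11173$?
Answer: $- \frac{224795011}{4551} \approx -49395.0$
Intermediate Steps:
$Q = - \frac{22346}{3}$ ($Q = \frac{2}{3} \left(-11173\right) = - \frac{22346}{3} \approx -7448.7$)
$V{\left(d \right)} = \frac{19}{37} + \frac{d}{41}$ ($V{\left(d \right)} = 19 \cdot \frac{1}{37} + d \frac{1}{41} = \frac{19}{37} + \frac{d}{41}$)
$50 \left(-839\right) + \left(V{\left(144 \right)} + Q\right) = 50 \left(-839\right) + \left(\left(\frac{19}{37} + \frac{1}{41} \cdot 144\right) - \frac{22346}{3}\right) = -41950 + \left(\left(\frac{19}{37} + \frac{144}{41}\right) - \frac{22346}{3}\right) = -41950 + \left(\frac{6107}{1517} - \frac{22346}{3}\right) = -41950 - \frac{33880561}{4551} = - \frac{224795011}{4551}$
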